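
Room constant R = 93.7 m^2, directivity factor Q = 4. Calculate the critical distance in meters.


Given values:
  R = 93.7 m^2, Q = 4
Formula: d_c = 0.141 * sqrt(Q * R)
Compute Q * R = 4 * 93.7 = 374.8
Compute sqrt(374.8) = 19.3598
d_c = 0.141 * 19.3598 = 2.73

2.73 m


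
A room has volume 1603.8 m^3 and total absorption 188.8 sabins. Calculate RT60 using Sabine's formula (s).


Given values:
  V = 1603.8 m^3
  A = 188.8 sabins
Formula: RT60 = 0.161 * V / A
Numerator: 0.161 * 1603.8 = 258.2118
RT60 = 258.2118 / 188.8 = 1.368

1.368 s


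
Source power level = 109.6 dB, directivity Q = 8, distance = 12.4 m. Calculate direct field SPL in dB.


Given values:
  Lw = 109.6 dB, Q = 8, r = 12.4 m
Formula: SPL = Lw + 10 * log10(Q / (4 * pi * r^2))
Compute 4 * pi * r^2 = 4 * pi * 12.4^2 = 1932.2051
Compute Q / denom = 8 / 1932.2051 = 0.00414035
Compute 10 * log10(0.00414035) = -23.8296
SPL = 109.6 + (-23.8296) = 85.77

85.77 dB


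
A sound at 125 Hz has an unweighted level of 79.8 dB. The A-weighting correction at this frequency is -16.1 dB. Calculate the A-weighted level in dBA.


Given values:
  SPL = 79.8 dB
  A-weighting at 125 Hz = -16.1 dB
Formula: L_A = SPL + A_weight
L_A = 79.8 + (-16.1)
L_A = 63.7

63.7 dBA


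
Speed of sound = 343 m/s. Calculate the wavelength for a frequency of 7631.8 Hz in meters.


Given values:
  c = 343 m/s, f = 7631.8 Hz
Formula: lambda = c / f
lambda = 343 / 7631.8
lambda = 0.0449

0.0449 m


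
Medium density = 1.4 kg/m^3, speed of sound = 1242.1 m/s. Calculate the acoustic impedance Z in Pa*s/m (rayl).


Given values:
  rho = 1.4 kg/m^3
  c = 1242.1 m/s
Formula: Z = rho * c
Z = 1.4 * 1242.1
Z = 1738.94

1738.94 rayl


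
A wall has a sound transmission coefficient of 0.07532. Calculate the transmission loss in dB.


Given values:
  tau = 0.07532
Formula: TL = 10 * log10(1 / tau)
Compute 1 / tau = 1 / 0.07532 = 13.2767
Compute log10(13.2767) = 1.12309
TL = 10 * 1.12309 = 11.23

11.23 dB


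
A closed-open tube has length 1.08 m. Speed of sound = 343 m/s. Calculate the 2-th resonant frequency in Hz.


Given values:
  Tube type: closed-open, L = 1.08 m, c = 343 m/s, n = 2
Formula: f_n = (2n - 1) * c / (4 * L)
Compute 2n - 1 = 2*2 - 1 = 3
Compute 4 * L = 4 * 1.08 = 4.32
f = 3 * 343 / 4.32
f = 238.19

238.19 Hz


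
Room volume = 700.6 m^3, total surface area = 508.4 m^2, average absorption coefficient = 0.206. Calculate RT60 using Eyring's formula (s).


Given values:
  V = 700.6 m^3, S = 508.4 m^2, alpha = 0.206
Formula: RT60 = 0.161 * V / (-S * ln(1 - alpha))
Compute ln(1 - 0.206) = ln(0.794) = -0.230672
Denominator: -508.4 * -0.230672 = 117.2736
Numerator: 0.161 * 700.6 = 112.7966
RT60 = 112.7966 / 117.2736 = 0.962

0.962 s


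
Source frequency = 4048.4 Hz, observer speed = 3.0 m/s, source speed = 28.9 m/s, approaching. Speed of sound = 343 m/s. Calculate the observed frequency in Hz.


Given values:
  f_s = 4048.4 Hz, v_o = 3.0 m/s, v_s = 28.9 m/s
  Direction: approaching
Formula: f_o = f_s * (c + v_o) / (c - v_s)
Numerator: c + v_o = 343 + 3.0 = 346.0
Denominator: c - v_s = 343 - 28.9 = 314.1
f_o = 4048.4 * 346.0 / 314.1 = 4459.56

4459.56 Hz


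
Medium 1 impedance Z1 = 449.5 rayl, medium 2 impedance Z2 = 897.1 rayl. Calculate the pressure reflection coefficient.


Given values:
  Z1 = 449.5 rayl, Z2 = 897.1 rayl
Formula: R = (Z2 - Z1) / (Z2 + Z1)
Numerator: Z2 - Z1 = 897.1 - 449.5 = 447.6
Denominator: Z2 + Z1 = 897.1 + 449.5 = 1346.6
R = 447.6 / 1346.6 = 0.3324

0.3324


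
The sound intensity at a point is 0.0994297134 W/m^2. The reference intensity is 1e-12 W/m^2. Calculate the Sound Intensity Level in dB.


Given values:
  I = 0.0994297134 W/m^2
  I_ref = 1e-12 W/m^2
Formula: SIL = 10 * log10(I / I_ref)
Compute ratio: I / I_ref = 99429713400
Compute log10: log10(99429713400) = 10.997516
Multiply: SIL = 10 * 10.997516 = 109.98

109.98 dB


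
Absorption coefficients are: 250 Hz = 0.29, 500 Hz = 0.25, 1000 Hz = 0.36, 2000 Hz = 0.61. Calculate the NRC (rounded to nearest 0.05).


Given values:
  a_250 = 0.29, a_500 = 0.25
  a_1000 = 0.36, a_2000 = 0.61
Formula: NRC = (a250 + a500 + a1000 + a2000) / 4
Sum = 0.29 + 0.25 + 0.36 + 0.61 = 1.51
NRC = 1.51 / 4 = 0.3775
Rounded to nearest 0.05: 0.4

0.4


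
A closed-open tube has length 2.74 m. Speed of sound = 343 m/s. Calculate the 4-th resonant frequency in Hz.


Given values:
  Tube type: closed-open, L = 2.74 m, c = 343 m/s, n = 4
Formula: f_n = (2n - 1) * c / (4 * L)
Compute 2n - 1 = 2*4 - 1 = 7
Compute 4 * L = 4 * 2.74 = 10.96
f = 7 * 343 / 10.96
f = 219.07

219.07 Hz


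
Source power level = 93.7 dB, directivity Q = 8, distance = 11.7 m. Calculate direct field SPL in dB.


Given values:
  Lw = 93.7 dB, Q = 8, r = 11.7 m
Formula: SPL = Lw + 10 * log10(Q / (4 * pi * r^2))
Compute 4 * pi * r^2 = 4 * pi * 11.7^2 = 1720.2105
Compute Q / denom = 8 / 1720.2105 = 0.00465059
Compute 10 * log10(0.00465059) = -23.3249
SPL = 93.7 + (-23.3249) = 70.38

70.38 dB


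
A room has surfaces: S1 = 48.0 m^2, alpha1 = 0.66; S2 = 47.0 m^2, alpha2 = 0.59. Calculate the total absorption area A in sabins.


Given surfaces:
  Surface 1: 48.0 * 0.66 = 31.68
  Surface 2: 47.0 * 0.59 = 27.73
Formula: A = sum(Si * alpha_i)
A = 31.68 + 27.73
A = 59.41

59.41 sabins


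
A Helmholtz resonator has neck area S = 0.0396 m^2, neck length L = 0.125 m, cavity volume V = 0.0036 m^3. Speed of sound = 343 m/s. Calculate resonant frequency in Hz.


Given values:
  S = 0.0396 m^2, L = 0.125 m, V = 0.0036 m^3, c = 343 m/s
Formula: f = (c / (2*pi)) * sqrt(S / (V * L))
Compute V * L = 0.0036 * 0.125 = 0.00045
Compute S / (V * L) = 0.0396 / 0.00045 = 88.0
Compute sqrt(88.0) = 9.380832
Compute c / (2*pi) = 343 / 6.283185 = 54.590148
f = 54.590148 * 9.380832 = 512.1

512.1 Hz


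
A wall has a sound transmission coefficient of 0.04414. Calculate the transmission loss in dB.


Given values:
  tau = 0.04414
Formula: TL = 10 * log10(1 / tau)
Compute 1 / tau = 1 / 0.04414 = 22.6552
Compute log10(22.6552) = 1.355168
TL = 10 * 1.355168 = 13.55

13.55 dB


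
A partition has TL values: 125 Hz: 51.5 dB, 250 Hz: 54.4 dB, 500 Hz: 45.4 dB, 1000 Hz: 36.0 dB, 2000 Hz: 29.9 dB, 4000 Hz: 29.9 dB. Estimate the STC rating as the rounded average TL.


Given TL values at each frequency:
  125 Hz: 51.5 dB
  250 Hz: 54.4 dB
  500 Hz: 45.4 dB
  1000 Hz: 36.0 dB
  2000 Hz: 29.9 dB
  4000 Hz: 29.9 dB
Formula: STC ~ round(average of TL values)
Sum = 51.5 + 54.4 + 45.4 + 36.0 + 29.9 + 29.9 = 247.1
Average = 247.1 / 6 = 41.18
Rounded: 41

41


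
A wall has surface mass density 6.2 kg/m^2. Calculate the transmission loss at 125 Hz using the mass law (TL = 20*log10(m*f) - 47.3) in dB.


Given values:
  m = 6.2 kg/m^2, f = 125 Hz
Formula: TL = 20 * log10(m * f) - 47.3
Compute m * f = 6.2 * 125 = 775.0
Compute log10(775.0) = 2.889302
Compute 20 * 2.889302 = 57.786
TL = 57.786 - 47.3 = 10.49

10.49 dB


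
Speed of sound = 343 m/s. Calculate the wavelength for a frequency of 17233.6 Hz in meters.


Given values:
  c = 343 m/s, f = 17233.6 Hz
Formula: lambda = c / f
lambda = 343 / 17233.6
lambda = 0.0199

0.0199 m


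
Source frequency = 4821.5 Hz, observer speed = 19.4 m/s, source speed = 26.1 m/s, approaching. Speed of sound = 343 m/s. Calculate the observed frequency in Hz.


Given values:
  f_s = 4821.5 Hz, v_o = 19.4 m/s, v_s = 26.1 m/s
  Direction: approaching
Formula: f_o = f_s * (c + v_o) / (c - v_s)
Numerator: c + v_o = 343 + 19.4 = 362.4
Denominator: c - v_s = 343 - 26.1 = 316.9
f_o = 4821.5 * 362.4 / 316.9 = 5513.76

5513.76 Hz


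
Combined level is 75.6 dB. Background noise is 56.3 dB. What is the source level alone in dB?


Given values:
  L_total = 75.6 dB, L_bg = 56.3 dB
Formula: L_source = 10 * log10(10^(L_total/10) - 10^(L_bg/10))
Convert to linear:
  10^(75.6/10) = 36307805.477
  10^(56.3/10) = 426579.5188
Difference: 36307805.477 - 426579.5188 = 35881225.9582
L_source = 10 * log10(35881225.9582) = 75.55

75.55 dB


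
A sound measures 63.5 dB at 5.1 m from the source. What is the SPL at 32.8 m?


Given values:
  SPL1 = 63.5 dB, r1 = 5.1 m, r2 = 32.8 m
Formula: SPL2 = SPL1 - 20 * log10(r2 / r1)
Compute ratio: r2 / r1 = 32.8 / 5.1 = 6.4314
Compute log10: log10(6.4314) = 0.808306
Compute drop: 20 * 0.808306 = 16.1661
SPL2 = 63.5 - 16.1661 = 47.33

47.33 dB


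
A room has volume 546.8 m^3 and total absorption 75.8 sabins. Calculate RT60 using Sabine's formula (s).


Given values:
  V = 546.8 m^3
  A = 75.8 sabins
Formula: RT60 = 0.161 * V / A
Numerator: 0.161 * 546.8 = 88.0348
RT60 = 88.0348 / 75.8 = 1.161

1.161 s


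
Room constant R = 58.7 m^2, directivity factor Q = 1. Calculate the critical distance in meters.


Given values:
  R = 58.7 m^2, Q = 1
Formula: d_c = 0.141 * sqrt(Q * R)
Compute Q * R = 1 * 58.7 = 58.7
Compute sqrt(58.7) = 7.6616
d_c = 0.141 * 7.6616 = 1.08

1.08 m


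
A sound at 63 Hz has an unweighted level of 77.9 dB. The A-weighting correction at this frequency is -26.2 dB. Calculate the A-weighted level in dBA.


Given values:
  SPL = 77.9 dB
  A-weighting at 63 Hz = -26.2 dB
Formula: L_A = SPL + A_weight
L_A = 77.9 + (-26.2)
L_A = 51.7

51.7 dBA


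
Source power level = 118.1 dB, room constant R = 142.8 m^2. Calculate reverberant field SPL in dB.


Given values:
  Lw = 118.1 dB, R = 142.8 m^2
Formula: SPL = Lw + 10 * log10(4 / R)
Compute 4 / R = 4 / 142.8 = 0.028011
Compute 10 * log10(0.028011) = -15.5267
SPL = 118.1 + (-15.5267) = 102.57

102.57 dB


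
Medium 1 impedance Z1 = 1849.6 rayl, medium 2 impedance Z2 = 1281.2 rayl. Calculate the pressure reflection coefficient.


Given values:
  Z1 = 1849.6 rayl, Z2 = 1281.2 rayl
Formula: R = (Z2 - Z1) / (Z2 + Z1)
Numerator: Z2 - Z1 = 1281.2 - 1849.6 = -568.4
Denominator: Z2 + Z1 = 1281.2 + 1849.6 = 3130.8
R = -568.4 / 3130.8 = -0.1816

-0.1816


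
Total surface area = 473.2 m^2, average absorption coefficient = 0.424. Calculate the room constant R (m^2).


Given values:
  S = 473.2 m^2, alpha = 0.424
Formula: R = S * alpha / (1 - alpha)
Numerator: 473.2 * 0.424 = 200.6368
Denominator: 1 - 0.424 = 0.576
R = 200.6368 / 0.576 = 348.33

348.33 m^2


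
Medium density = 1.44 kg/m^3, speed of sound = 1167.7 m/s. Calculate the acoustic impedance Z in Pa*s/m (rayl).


Given values:
  rho = 1.44 kg/m^3
  c = 1167.7 m/s
Formula: Z = rho * c
Z = 1.44 * 1167.7
Z = 1681.49

1681.49 rayl


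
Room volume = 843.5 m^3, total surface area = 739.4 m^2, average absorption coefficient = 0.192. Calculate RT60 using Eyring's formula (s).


Given values:
  V = 843.5 m^3, S = 739.4 m^2, alpha = 0.192
Formula: RT60 = 0.161 * V / (-S * ln(1 - alpha))
Compute ln(1 - 0.192) = ln(0.808) = -0.213193
Denominator: -739.4 * -0.213193 = 157.6349
Numerator: 0.161 * 843.5 = 135.8035
RT60 = 135.8035 / 157.6349 = 0.862

0.862 s


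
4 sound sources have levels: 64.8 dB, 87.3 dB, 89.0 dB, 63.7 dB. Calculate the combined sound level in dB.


Formula: L_total = 10 * log10( sum(10^(Li/10)) )
  Source 1: 10^(64.8/10) = 3019951.7204
  Source 2: 10^(87.3/10) = 537031796.3703
  Source 3: 10^(89.0/10) = 794328234.7243
  Source 4: 10^(63.7/10) = 2344228.8153
Sum of linear values = 1336724211.6303
L_total = 10 * log10(1336724211.6303) = 91.26

91.26 dB


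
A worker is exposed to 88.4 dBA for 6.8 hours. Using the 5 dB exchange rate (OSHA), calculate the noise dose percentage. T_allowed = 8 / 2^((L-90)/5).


Given values:
  L = 88.4 dBA, T = 6.8 hours
Formula: T_allowed = 8 / 2^((L - 90) / 5)
Compute exponent: (88.4 - 90) / 5 = -0.32
Compute 2^(-0.32) = 0.80107
T_allowed = 8 / 0.80107 = 9.986643 hours
Dose = (T / T_allowed) * 100
Dose = (6.8 / 9.986643) * 100 = 68.09

68.09 %


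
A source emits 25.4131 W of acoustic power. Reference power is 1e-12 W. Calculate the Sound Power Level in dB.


Given values:
  W = 25.4131 W
  W_ref = 1e-12 W
Formula: SWL = 10 * log10(W / W_ref)
Compute ratio: W / W_ref = 25413100000000
Compute log10: log10(25413100000000) = 13.405058
Multiply: SWL = 10 * 13.405058 = 134.05

134.05 dB


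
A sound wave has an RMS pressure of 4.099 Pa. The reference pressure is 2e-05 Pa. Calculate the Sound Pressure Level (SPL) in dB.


Given values:
  p = 4.099 Pa
  p_ref = 2e-05 Pa
Formula: SPL = 20 * log10(p / p_ref)
Compute ratio: p / p_ref = 4.099 / 2e-05 = 204950
Compute log10: log10(204950) = 5.311648
Multiply: SPL = 20 * 5.311648 = 106.23

106.23 dB


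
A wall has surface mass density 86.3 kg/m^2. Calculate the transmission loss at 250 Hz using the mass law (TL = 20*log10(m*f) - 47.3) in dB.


Given values:
  m = 86.3 kg/m^2, f = 250 Hz
Formula: TL = 20 * log10(m * f) - 47.3
Compute m * f = 86.3 * 250 = 21575.0
Compute log10(21575.0) = 4.333951
Compute 20 * 4.333951 = 86.679
TL = 86.679 - 47.3 = 39.38

39.38 dB


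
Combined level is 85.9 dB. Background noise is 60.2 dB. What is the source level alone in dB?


Given values:
  L_total = 85.9 dB, L_bg = 60.2 dB
Formula: L_source = 10 * log10(10^(L_total/10) - 10^(L_bg/10))
Convert to linear:
  10^(85.9/10) = 389045144.9943
  10^(60.2/10) = 1047128.5481
Difference: 389045144.9943 - 1047128.5481 = 387998016.4462
L_source = 10 * log10(387998016.4462) = 85.89

85.89 dB


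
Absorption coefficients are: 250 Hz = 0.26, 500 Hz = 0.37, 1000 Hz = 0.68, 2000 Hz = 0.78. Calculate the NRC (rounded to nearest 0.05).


Given values:
  a_250 = 0.26, a_500 = 0.37
  a_1000 = 0.68, a_2000 = 0.78
Formula: NRC = (a250 + a500 + a1000 + a2000) / 4
Sum = 0.26 + 0.37 + 0.68 + 0.78 = 2.09
NRC = 2.09 / 4 = 0.5225
Rounded to nearest 0.05: 0.5

0.5


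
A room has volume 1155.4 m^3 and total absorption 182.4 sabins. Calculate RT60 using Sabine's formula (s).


Given values:
  V = 1155.4 m^3
  A = 182.4 sabins
Formula: RT60 = 0.161 * V / A
Numerator: 0.161 * 1155.4 = 186.0194
RT60 = 186.0194 / 182.4 = 1.02

1.02 s


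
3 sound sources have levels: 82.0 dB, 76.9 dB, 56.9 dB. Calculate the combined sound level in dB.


Formula: L_total = 10 * log10( sum(10^(Li/10)) )
  Source 1: 10^(82.0/10) = 158489319.2461
  Source 2: 10^(76.9/10) = 48977881.9368
  Source 3: 10^(56.9/10) = 489778.8194
Sum of linear values = 207956980.0023
L_total = 10 * log10(207956980.0023) = 83.18

83.18 dB


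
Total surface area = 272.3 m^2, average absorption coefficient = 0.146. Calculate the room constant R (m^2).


Given values:
  S = 272.3 m^2, alpha = 0.146
Formula: R = S * alpha / (1 - alpha)
Numerator: 272.3 * 0.146 = 39.7558
Denominator: 1 - 0.146 = 0.854
R = 39.7558 / 0.854 = 46.55

46.55 m^2


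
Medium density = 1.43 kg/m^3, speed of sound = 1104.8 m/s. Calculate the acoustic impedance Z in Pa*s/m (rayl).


Given values:
  rho = 1.43 kg/m^3
  c = 1104.8 m/s
Formula: Z = rho * c
Z = 1.43 * 1104.8
Z = 1579.86

1579.86 rayl


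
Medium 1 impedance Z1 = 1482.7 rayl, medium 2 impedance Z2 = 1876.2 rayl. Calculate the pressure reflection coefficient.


Given values:
  Z1 = 1482.7 rayl, Z2 = 1876.2 rayl
Formula: R = (Z2 - Z1) / (Z2 + Z1)
Numerator: Z2 - Z1 = 1876.2 - 1482.7 = 393.5
Denominator: Z2 + Z1 = 1876.2 + 1482.7 = 3358.9
R = 393.5 / 3358.9 = 0.1172

0.1172


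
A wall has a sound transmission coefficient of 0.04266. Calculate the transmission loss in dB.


Given values:
  tau = 0.04266
Formula: TL = 10 * log10(1 / tau)
Compute 1 / tau = 1 / 0.04266 = 23.4412
Compute log10(23.4412) = 1.36998
TL = 10 * 1.36998 = 13.7

13.7 dB


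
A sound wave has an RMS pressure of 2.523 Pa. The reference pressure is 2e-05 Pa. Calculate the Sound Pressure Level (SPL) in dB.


Given values:
  p = 2.523 Pa
  p_ref = 2e-05 Pa
Formula: SPL = 20 * log10(p / p_ref)
Compute ratio: p / p_ref = 2.523 / 2e-05 = 126150
Compute log10: log10(126150) = 5.100887
Multiply: SPL = 20 * 5.100887 = 102.02

102.02 dB


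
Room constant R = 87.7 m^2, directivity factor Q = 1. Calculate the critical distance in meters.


Given values:
  R = 87.7 m^2, Q = 1
Formula: d_c = 0.141 * sqrt(Q * R)
Compute Q * R = 1 * 87.7 = 87.7
Compute sqrt(87.7) = 9.3648
d_c = 0.141 * 9.3648 = 1.32

1.32 m


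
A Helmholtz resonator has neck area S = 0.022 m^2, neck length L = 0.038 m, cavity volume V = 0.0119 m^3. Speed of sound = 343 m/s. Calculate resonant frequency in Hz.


Given values:
  S = 0.022 m^2, L = 0.038 m, V = 0.0119 m^3, c = 343 m/s
Formula: f = (c / (2*pi)) * sqrt(S / (V * L))
Compute V * L = 0.0119 * 0.038 = 0.0004522
Compute S / (V * L) = 0.022 / 0.0004522 = 48.651
Compute sqrt(48.651) = 6.975027
Compute c / (2*pi) = 343 / 6.283185 = 54.590148
f = 54.590148 * 6.975027 = 380.77

380.77 Hz


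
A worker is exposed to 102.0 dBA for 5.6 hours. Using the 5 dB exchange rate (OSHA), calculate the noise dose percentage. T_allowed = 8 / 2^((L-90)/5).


Given values:
  L = 102.0 dBA, T = 5.6 hours
Formula: T_allowed = 8 / 2^((L - 90) / 5)
Compute exponent: (102.0 - 90) / 5 = 2.4
Compute 2^(2.4) = 5.278032
T_allowed = 8 / 5.278032 = 1.515716 hours
Dose = (T / T_allowed) * 100
Dose = (5.6 / 1.515716) * 100 = 369.46

369.46 %


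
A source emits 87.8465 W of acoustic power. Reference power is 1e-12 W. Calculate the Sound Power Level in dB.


Given values:
  W = 87.8465 W
  W_ref = 1e-12 W
Formula: SWL = 10 * log10(W / W_ref)
Compute ratio: W / W_ref = 87846500000000
Compute log10: log10(87846500000000) = 13.943724
Multiply: SWL = 10 * 13.943724 = 139.44

139.44 dB


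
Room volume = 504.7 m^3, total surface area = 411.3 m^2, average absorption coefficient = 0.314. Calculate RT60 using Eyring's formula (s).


Given values:
  V = 504.7 m^3, S = 411.3 m^2, alpha = 0.314
Formula: RT60 = 0.161 * V / (-S * ln(1 - alpha))
Compute ln(1 - 0.314) = ln(0.686) = -0.376878
Denominator: -411.3 * -0.376878 = 155.0099
Numerator: 0.161 * 504.7 = 81.2567
RT60 = 81.2567 / 155.0099 = 0.524

0.524 s


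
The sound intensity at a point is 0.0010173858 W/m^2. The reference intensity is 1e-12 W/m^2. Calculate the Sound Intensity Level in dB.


Given values:
  I = 0.0010173858 W/m^2
  I_ref = 1e-12 W/m^2
Formula: SIL = 10 * log10(I / I_ref)
Compute ratio: I / I_ref = 1017385800
Compute log10: log10(1017385800) = 9.007486
Multiply: SIL = 10 * 9.007486 = 90.07

90.07 dB


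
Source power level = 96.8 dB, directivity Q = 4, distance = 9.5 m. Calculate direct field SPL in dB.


Given values:
  Lw = 96.8 dB, Q = 4, r = 9.5 m
Formula: SPL = Lw + 10 * log10(Q / (4 * pi * r^2))
Compute 4 * pi * r^2 = 4 * pi * 9.5^2 = 1134.1149
Compute Q / denom = 4 / 1134.1149 = 0.00352698
Compute 10 * log10(0.00352698) = -24.526
SPL = 96.8 + (-24.526) = 72.27

72.27 dB


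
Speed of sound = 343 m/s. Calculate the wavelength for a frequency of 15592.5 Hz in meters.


Given values:
  c = 343 m/s, f = 15592.5 Hz
Formula: lambda = c / f
lambda = 343 / 15592.5
lambda = 0.022

0.022 m


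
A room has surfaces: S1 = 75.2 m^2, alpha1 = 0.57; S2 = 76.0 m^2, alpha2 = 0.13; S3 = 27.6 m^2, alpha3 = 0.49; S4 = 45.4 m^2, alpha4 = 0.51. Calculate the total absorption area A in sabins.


Given surfaces:
  Surface 1: 75.2 * 0.57 = 42.864
  Surface 2: 76.0 * 0.13 = 9.88
  Surface 3: 27.6 * 0.49 = 13.524
  Surface 4: 45.4 * 0.51 = 23.154
Formula: A = sum(Si * alpha_i)
A = 42.864 + 9.88 + 13.524 + 23.154
A = 89.42

89.42 sabins


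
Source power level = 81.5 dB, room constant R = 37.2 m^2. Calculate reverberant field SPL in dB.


Given values:
  Lw = 81.5 dB, R = 37.2 m^2
Formula: SPL = Lw + 10 * log10(4 / R)
Compute 4 / R = 4 / 37.2 = 0.107527
Compute 10 * log10(0.107527) = -9.6848
SPL = 81.5 + (-9.6848) = 71.82

71.82 dB


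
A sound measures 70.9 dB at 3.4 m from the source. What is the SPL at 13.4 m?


Given values:
  SPL1 = 70.9 dB, r1 = 3.4 m, r2 = 13.4 m
Formula: SPL2 = SPL1 - 20 * log10(r2 / r1)
Compute ratio: r2 / r1 = 13.4 / 3.4 = 3.9412
Compute log10: log10(3.9412) = 0.595628
Compute drop: 20 * 0.595628 = 11.9126
SPL2 = 70.9 - 11.9126 = 58.99

58.99 dB


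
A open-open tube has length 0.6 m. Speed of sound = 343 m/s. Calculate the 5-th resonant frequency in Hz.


Given values:
  Tube type: open-open, L = 0.6 m, c = 343 m/s, n = 5
Formula: f_n = n * c / (2 * L)
Compute 2 * L = 2 * 0.6 = 1.2
f = 5 * 343 / 1.2
f = 1429.17

1429.17 Hz


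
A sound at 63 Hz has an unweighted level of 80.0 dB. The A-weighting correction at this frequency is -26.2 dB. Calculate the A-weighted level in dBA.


Given values:
  SPL = 80.0 dB
  A-weighting at 63 Hz = -26.2 dB
Formula: L_A = SPL + A_weight
L_A = 80.0 + (-26.2)
L_A = 53.8

53.8 dBA


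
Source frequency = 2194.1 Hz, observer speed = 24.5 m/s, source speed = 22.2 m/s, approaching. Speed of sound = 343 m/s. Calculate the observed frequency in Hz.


Given values:
  f_s = 2194.1 Hz, v_o = 24.5 m/s, v_s = 22.2 m/s
  Direction: approaching
Formula: f_o = f_s * (c + v_o) / (c - v_s)
Numerator: c + v_o = 343 + 24.5 = 367.5
Denominator: c - v_s = 343 - 22.2 = 320.8
f_o = 2194.1 * 367.5 / 320.8 = 2513.5

2513.5 Hz


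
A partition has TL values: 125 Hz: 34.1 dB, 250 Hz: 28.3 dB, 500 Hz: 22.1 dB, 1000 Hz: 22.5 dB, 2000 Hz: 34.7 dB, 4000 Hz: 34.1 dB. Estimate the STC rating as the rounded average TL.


Given TL values at each frequency:
  125 Hz: 34.1 dB
  250 Hz: 28.3 dB
  500 Hz: 22.1 dB
  1000 Hz: 22.5 dB
  2000 Hz: 34.7 dB
  4000 Hz: 34.1 dB
Formula: STC ~ round(average of TL values)
Sum = 34.1 + 28.3 + 22.1 + 22.5 + 34.7 + 34.1 = 175.8
Average = 175.8 / 6 = 29.3
Rounded: 29

29


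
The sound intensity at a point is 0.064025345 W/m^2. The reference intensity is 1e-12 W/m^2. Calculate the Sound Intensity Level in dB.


Given values:
  I = 0.064025345 W/m^2
  I_ref = 1e-12 W/m^2
Formula: SIL = 10 * log10(I / I_ref)
Compute ratio: I / I_ref = 64025345000
Compute log10: log10(64025345000) = 10.806352
Multiply: SIL = 10 * 10.806352 = 108.06

108.06 dB


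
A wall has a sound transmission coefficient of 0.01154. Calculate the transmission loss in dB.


Given values:
  tau = 0.01154
Formula: TL = 10 * log10(1 / tau)
Compute 1 / tau = 1 / 0.01154 = 86.6551
Compute log10(86.6551) = 1.937794
TL = 10 * 1.937794 = 19.38

19.38 dB


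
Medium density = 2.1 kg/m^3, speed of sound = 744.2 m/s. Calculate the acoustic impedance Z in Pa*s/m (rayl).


Given values:
  rho = 2.1 kg/m^3
  c = 744.2 m/s
Formula: Z = rho * c
Z = 2.1 * 744.2
Z = 1562.82

1562.82 rayl


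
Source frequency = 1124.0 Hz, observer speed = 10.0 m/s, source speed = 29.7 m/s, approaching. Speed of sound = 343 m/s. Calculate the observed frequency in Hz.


Given values:
  f_s = 1124.0 Hz, v_o = 10.0 m/s, v_s = 29.7 m/s
  Direction: approaching
Formula: f_o = f_s * (c + v_o) / (c - v_s)
Numerator: c + v_o = 343 + 10.0 = 353.0
Denominator: c - v_s = 343 - 29.7 = 313.3
f_o = 1124.0 * 353.0 / 313.3 = 1266.43

1266.43 Hz


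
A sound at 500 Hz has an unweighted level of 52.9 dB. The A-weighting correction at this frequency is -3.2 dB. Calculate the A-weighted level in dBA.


Given values:
  SPL = 52.9 dB
  A-weighting at 500 Hz = -3.2 dB
Formula: L_A = SPL + A_weight
L_A = 52.9 + (-3.2)
L_A = 49.7

49.7 dBA


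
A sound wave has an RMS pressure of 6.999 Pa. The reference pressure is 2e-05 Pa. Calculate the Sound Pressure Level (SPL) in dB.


Given values:
  p = 6.999 Pa
  p_ref = 2e-05 Pa
Formula: SPL = 20 * log10(p / p_ref)
Compute ratio: p / p_ref = 6.999 / 2e-05 = 349950
Compute log10: log10(349950) = 5.544006
Multiply: SPL = 20 * 5.544006 = 110.88

110.88 dB


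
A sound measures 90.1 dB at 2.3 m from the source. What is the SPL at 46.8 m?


Given values:
  SPL1 = 90.1 dB, r1 = 2.3 m, r2 = 46.8 m
Formula: SPL2 = SPL1 - 20 * log10(r2 / r1)
Compute ratio: r2 / r1 = 46.8 / 2.3 = 20.3478
Compute log10: log10(20.3478) = 1.308517
Compute drop: 20 * 1.308517 = 26.1703
SPL2 = 90.1 - 26.1703 = 63.93

63.93 dB


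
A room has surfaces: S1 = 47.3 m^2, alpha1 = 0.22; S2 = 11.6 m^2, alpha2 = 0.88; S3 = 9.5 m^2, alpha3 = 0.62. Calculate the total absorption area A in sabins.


Given surfaces:
  Surface 1: 47.3 * 0.22 = 10.406
  Surface 2: 11.6 * 0.88 = 10.208
  Surface 3: 9.5 * 0.62 = 5.89
Formula: A = sum(Si * alpha_i)
A = 10.406 + 10.208 + 5.89
A = 26.5

26.5 sabins


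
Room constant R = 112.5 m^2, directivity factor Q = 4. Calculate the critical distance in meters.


Given values:
  R = 112.5 m^2, Q = 4
Formula: d_c = 0.141 * sqrt(Q * R)
Compute Q * R = 4 * 112.5 = 450.0
Compute sqrt(450.0) = 21.2132
d_c = 0.141 * 21.2132 = 2.991

2.991 m


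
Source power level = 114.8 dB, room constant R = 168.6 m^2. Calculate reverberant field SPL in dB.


Given values:
  Lw = 114.8 dB, R = 168.6 m^2
Formula: SPL = Lw + 10 * log10(4 / R)
Compute 4 / R = 4 / 168.6 = 0.023725
Compute 10 * log10(0.023725) = -16.2479
SPL = 114.8 + (-16.2479) = 98.55

98.55 dB


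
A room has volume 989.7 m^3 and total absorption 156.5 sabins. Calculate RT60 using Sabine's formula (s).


Given values:
  V = 989.7 m^3
  A = 156.5 sabins
Formula: RT60 = 0.161 * V / A
Numerator: 0.161 * 989.7 = 159.3417
RT60 = 159.3417 / 156.5 = 1.018

1.018 s


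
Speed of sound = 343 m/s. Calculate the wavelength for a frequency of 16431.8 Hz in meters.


Given values:
  c = 343 m/s, f = 16431.8 Hz
Formula: lambda = c / f
lambda = 343 / 16431.8
lambda = 0.0209

0.0209 m


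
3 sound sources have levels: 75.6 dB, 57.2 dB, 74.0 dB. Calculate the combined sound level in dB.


Formula: L_total = 10 * log10( sum(10^(Li/10)) )
  Source 1: 10^(75.6/10) = 36307805.477
  Source 2: 10^(57.2/10) = 524807.4602
  Source 3: 10^(74.0/10) = 25118864.3151
Sum of linear values = 61951477.2523
L_total = 10 * log10(61951477.2523) = 77.92

77.92 dB


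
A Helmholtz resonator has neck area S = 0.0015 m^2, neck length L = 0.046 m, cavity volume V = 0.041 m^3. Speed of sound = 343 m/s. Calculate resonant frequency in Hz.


Given values:
  S = 0.0015 m^2, L = 0.046 m, V = 0.041 m^3, c = 343 m/s
Formula: f = (c / (2*pi)) * sqrt(S / (V * L))
Compute V * L = 0.041 * 0.046 = 0.001886
Compute S / (V * L) = 0.0015 / 0.001886 = 0.7953
Compute sqrt(0.7953) = 0.891796
Compute c / (2*pi) = 343 / 6.283185 = 54.590148
f = 54.590148 * 0.891796 = 48.68

48.68 Hz


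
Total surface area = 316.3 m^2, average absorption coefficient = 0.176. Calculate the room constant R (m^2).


Given values:
  S = 316.3 m^2, alpha = 0.176
Formula: R = S * alpha / (1 - alpha)
Numerator: 316.3 * 0.176 = 55.6688
Denominator: 1 - 0.176 = 0.824
R = 55.6688 / 0.824 = 67.56

67.56 m^2


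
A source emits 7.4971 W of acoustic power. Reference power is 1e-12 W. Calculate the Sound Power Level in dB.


Given values:
  W = 7.4971 W
  W_ref = 1e-12 W
Formula: SWL = 10 * log10(W / W_ref)
Compute ratio: W / W_ref = 7497100000000
Compute log10: log10(7497100000000) = 12.874893
Multiply: SWL = 10 * 12.874893 = 128.75

128.75 dB


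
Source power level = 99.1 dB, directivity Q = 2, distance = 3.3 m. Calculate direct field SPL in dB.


Given values:
  Lw = 99.1 dB, Q = 2, r = 3.3 m
Formula: SPL = Lw + 10 * log10(Q / (4 * pi * r^2))
Compute 4 * pi * r^2 = 4 * pi * 3.3^2 = 136.8478
Compute Q / denom = 2 / 136.8478 = 0.01461478
Compute 10 * log10(0.01461478) = -18.3521
SPL = 99.1 + (-18.3521) = 80.75

80.75 dB


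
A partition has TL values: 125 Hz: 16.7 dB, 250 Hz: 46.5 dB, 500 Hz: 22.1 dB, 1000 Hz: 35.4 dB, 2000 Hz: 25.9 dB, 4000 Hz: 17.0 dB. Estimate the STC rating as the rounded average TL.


Given TL values at each frequency:
  125 Hz: 16.7 dB
  250 Hz: 46.5 dB
  500 Hz: 22.1 dB
  1000 Hz: 35.4 dB
  2000 Hz: 25.9 dB
  4000 Hz: 17.0 dB
Formula: STC ~ round(average of TL values)
Sum = 16.7 + 46.5 + 22.1 + 35.4 + 25.9 + 17.0 = 163.6
Average = 163.6 / 6 = 27.27
Rounded: 27

27


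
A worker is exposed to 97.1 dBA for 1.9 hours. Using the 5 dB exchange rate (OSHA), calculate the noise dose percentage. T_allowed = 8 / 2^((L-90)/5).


Given values:
  L = 97.1 dBA, T = 1.9 hours
Formula: T_allowed = 8 / 2^((L - 90) / 5)
Compute exponent: (97.1 - 90) / 5 = 1.42
Compute 2^(1.42) = 2.675855
T_allowed = 8 / 2.675855 = 2.989699 hours
Dose = (T / T_allowed) * 100
Dose = (1.9 / 2.989699) * 100 = 63.55

63.55 %


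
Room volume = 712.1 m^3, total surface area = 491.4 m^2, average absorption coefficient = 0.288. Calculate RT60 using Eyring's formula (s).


Given values:
  V = 712.1 m^3, S = 491.4 m^2, alpha = 0.288
Formula: RT60 = 0.161 * V / (-S * ln(1 - alpha))
Compute ln(1 - 0.288) = ln(0.712) = -0.339677
Denominator: -491.4 * -0.339677 = 166.9173
Numerator: 0.161 * 712.1 = 114.6481
RT60 = 114.6481 / 166.9173 = 0.687

0.687 s


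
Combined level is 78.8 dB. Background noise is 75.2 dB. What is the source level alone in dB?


Given values:
  L_total = 78.8 dB, L_bg = 75.2 dB
Formula: L_source = 10 * log10(10^(L_total/10) - 10^(L_bg/10))
Convert to linear:
  10^(78.8/10) = 75857757.5029
  10^(75.2/10) = 33113112.1483
Difference: 75857757.5029 - 33113112.1483 = 42744645.3546
L_source = 10 * log10(42744645.3546) = 76.31

76.31 dB


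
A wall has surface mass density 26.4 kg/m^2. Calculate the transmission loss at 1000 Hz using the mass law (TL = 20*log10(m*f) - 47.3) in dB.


Given values:
  m = 26.4 kg/m^2, f = 1000 Hz
Formula: TL = 20 * log10(m * f) - 47.3
Compute m * f = 26.4 * 1000 = 26400.0
Compute log10(26400.0) = 4.421604
Compute 20 * 4.421604 = 88.4321
TL = 88.4321 - 47.3 = 41.13

41.13 dB


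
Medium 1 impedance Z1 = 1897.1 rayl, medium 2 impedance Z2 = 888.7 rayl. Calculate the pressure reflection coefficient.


Given values:
  Z1 = 1897.1 rayl, Z2 = 888.7 rayl
Formula: R = (Z2 - Z1) / (Z2 + Z1)
Numerator: Z2 - Z1 = 888.7 - 1897.1 = -1008.4
Denominator: Z2 + Z1 = 888.7 + 1897.1 = 2785.8
R = -1008.4 / 2785.8 = -0.362

-0.362


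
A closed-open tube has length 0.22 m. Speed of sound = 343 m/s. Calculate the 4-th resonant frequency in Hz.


Given values:
  Tube type: closed-open, L = 0.22 m, c = 343 m/s, n = 4
Formula: f_n = (2n - 1) * c / (4 * L)
Compute 2n - 1 = 2*4 - 1 = 7
Compute 4 * L = 4 * 0.22 = 0.88
f = 7 * 343 / 0.88
f = 2728.41

2728.41 Hz


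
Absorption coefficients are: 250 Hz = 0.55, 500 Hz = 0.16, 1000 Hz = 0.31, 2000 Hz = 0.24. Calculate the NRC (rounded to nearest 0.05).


Given values:
  a_250 = 0.55, a_500 = 0.16
  a_1000 = 0.31, a_2000 = 0.24
Formula: NRC = (a250 + a500 + a1000 + a2000) / 4
Sum = 0.55 + 0.16 + 0.31 + 0.24 = 1.26
NRC = 1.26 / 4 = 0.315
Rounded to nearest 0.05: 0.3

0.3


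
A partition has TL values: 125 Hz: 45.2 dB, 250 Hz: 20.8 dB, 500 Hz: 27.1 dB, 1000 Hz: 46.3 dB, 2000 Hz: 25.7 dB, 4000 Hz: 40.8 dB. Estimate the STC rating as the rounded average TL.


Given TL values at each frequency:
  125 Hz: 45.2 dB
  250 Hz: 20.8 dB
  500 Hz: 27.1 dB
  1000 Hz: 46.3 dB
  2000 Hz: 25.7 dB
  4000 Hz: 40.8 dB
Formula: STC ~ round(average of TL values)
Sum = 45.2 + 20.8 + 27.1 + 46.3 + 25.7 + 40.8 = 205.9
Average = 205.9 / 6 = 34.32
Rounded: 34

34


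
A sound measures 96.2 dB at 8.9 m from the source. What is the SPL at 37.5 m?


Given values:
  SPL1 = 96.2 dB, r1 = 8.9 m, r2 = 37.5 m
Formula: SPL2 = SPL1 - 20 * log10(r2 / r1)
Compute ratio: r2 / r1 = 37.5 / 8.9 = 4.2135
Compute log10: log10(4.2135) = 0.624643
Compute drop: 20 * 0.624643 = 12.4929
SPL2 = 96.2 - 12.4929 = 83.71

83.71 dB


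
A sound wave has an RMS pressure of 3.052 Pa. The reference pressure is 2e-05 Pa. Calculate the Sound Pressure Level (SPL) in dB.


Given values:
  p = 3.052 Pa
  p_ref = 2e-05 Pa
Formula: SPL = 20 * log10(p / p_ref)
Compute ratio: p / p_ref = 3.052 / 2e-05 = 152600
Compute log10: log10(152600) = 5.183555
Multiply: SPL = 20 * 5.183555 = 103.67

103.67 dB


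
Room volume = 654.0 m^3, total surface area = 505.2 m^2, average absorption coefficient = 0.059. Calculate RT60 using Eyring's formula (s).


Given values:
  V = 654.0 m^3, S = 505.2 m^2, alpha = 0.059
Formula: RT60 = 0.161 * V / (-S * ln(1 - alpha))
Compute ln(1 - 0.059) = ln(0.941) = -0.060812
Denominator: -505.2 * -0.060812 = 30.7222
Numerator: 0.161 * 654.0 = 105.294
RT60 = 105.294 / 30.7222 = 3.427

3.427 s


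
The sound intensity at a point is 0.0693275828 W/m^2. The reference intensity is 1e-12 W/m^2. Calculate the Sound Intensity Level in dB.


Given values:
  I = 0.0693275828 W/m^2
  I_ref = 1e-12 W/m^2
Formula: SIL = 10 * log10(I / I_ref)
Compute ratio: I / I_ref = 69327582800
Compute log10: log10(69327582800) = 10.840906
Multiply: SIL = 10 * 10.840906 = 108.41

108.41 dB


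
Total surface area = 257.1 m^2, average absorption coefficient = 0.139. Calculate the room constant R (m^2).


Given values:
  S = 257.1 m^2, alpha = 0.139
Formula: R = S * alpha / (1 - alpha)
Numerator: 257.1 * 0.139 = 35.7369
Denominator: 1 - 0.139 = 0.861
R = 35.7369 / 0.861 = 41.51

41.51 m^2


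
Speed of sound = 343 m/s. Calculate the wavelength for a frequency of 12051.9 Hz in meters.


Given values:
  c = 343 m/s, f = 12051.9 Hz
Formula: lambda = c / f
lambda = 343 / 12051.9
lambda = 0.0285

0.0285 m


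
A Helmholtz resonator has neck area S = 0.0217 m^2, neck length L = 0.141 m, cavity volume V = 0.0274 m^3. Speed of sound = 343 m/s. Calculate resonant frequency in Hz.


Given values:
  S = 0.0217 m^2, L = 0.141 m, V = 0.0274 m^3, c = 343 m/s
Formula: f = (c / (2*pi)) * sqrt(S / (V * L))
Compute V * L = 0.0274 * 0.141 = 0.0038634
Compute S / (V * L) = 0.0217 / 0.0038634 = 5.6168
Compute sqrt(5.6168) = 2.369979
Compute c / (2*pi) = 343 / 6.283185 = 54.590148
f = 54.590148 * 2.369979 = 129.38

129.38 Hz


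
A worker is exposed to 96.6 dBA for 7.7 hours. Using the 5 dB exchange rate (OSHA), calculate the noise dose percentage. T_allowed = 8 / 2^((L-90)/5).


Given values:
  L = 96.6 dBA, T = 7.7 hours
Formula: T_allowed = 8 / 2^((L - 90) / 5)
Compute exponent: (96.6 - 90) / 5 = 1.32
Compute 2^(1.32) = 2.496661
T_allowed = 8 / 2.496661 = 3.20428 hours
Dose = (T / T_allowed) * 100
Dose = (7.7 / 3.20428) * 100 = 240.3

240.3 %


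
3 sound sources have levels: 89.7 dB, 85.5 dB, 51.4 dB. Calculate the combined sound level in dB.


Formula: L_total = 10 * log10( sum(10^(Li/10)) )
  Source 1: 10^(89.7/10) = 933254300.797
  Source 2: 10^(85.5/10) = 354813389.2336
  Source 3: 10^(51.4/10) = 138038.4265
Sum of linear values = 1288205728.4571
L_total = 10 * log10(1288205728.4571) = 91.1

91.1 dB


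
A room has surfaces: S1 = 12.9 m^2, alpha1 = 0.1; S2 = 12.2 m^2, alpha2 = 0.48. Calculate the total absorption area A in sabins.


Given surfaces:
  Surface 1: 12.9 * 0.1 = 1.29
  Surface 2: 12.2 * 0.48 = 5.856
Formula: A = sum(Si * alpha_i)
A = 1.29 + 5.856
A = 7.15

7.15 sabins


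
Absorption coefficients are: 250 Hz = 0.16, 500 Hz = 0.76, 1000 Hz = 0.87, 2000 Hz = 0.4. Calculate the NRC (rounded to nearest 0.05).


Given values:
  a_250 = 0.16, a_500 = 0.76
  a_1000 = 0.87, a_2000 = 0.4
Formula: NRC = (a250 + a500 + a1000 + a2000) / 4
Sum = 0.16 + 0.76 + 0.87 + 0.4 = 2.19
NRC = 2.19 / 4 = 0.5475
Rounded to nearest 0.05: 0.55

0.55


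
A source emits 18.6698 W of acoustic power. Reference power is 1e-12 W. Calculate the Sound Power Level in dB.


Given values:
  W = 18.6698 W
  W_ref = 1e-12 W
Formula: SWL = 10 * log10(W / W_ref)
Compute ratio: W / W_ref = 18669800000000
Compute log10: log10(18669800000000) = 13.27114
Multiply: SWL = 10 * 13.27114 = 132.71

132.71 dB


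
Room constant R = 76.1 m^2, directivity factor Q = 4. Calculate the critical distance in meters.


Given values:
  R = 76.1 m^2, Q = 4
Formula: d_c = 0.141 * sqrt(Q * R)
Compute Q * R = 4 * 76.1 = 304.4
Compute sqrt(304.4) = 17.4471
d_c = 0.141 * 17.4471 = 2.46

2.46 m


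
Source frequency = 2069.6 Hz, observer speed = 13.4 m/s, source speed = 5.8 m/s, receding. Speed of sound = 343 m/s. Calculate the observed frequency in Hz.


Given values:
  f_s = 2069.6 Hz, v_o = 13.4 m/s, v_s = 5.8 m/s
  Direction: receding
Formula: f_o = f_s * (c - v_o) / (c + v_s)
Numerator: c - v_o = 343 - 13.4 = 329.6
Denominator: c + v_s = 343 + 5.8 = 348.8
f_o = 2069.6 * 329.6 / 348.8 = 1955.68

1955.68 Hz


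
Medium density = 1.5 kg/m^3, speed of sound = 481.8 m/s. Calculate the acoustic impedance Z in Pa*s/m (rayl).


Given values:
  rho = 1.5 kg/m^3
  c = 481.8 m/s
Formula: Z = rho * c
Z = 1.5 * 481.8
Z = 722.7

722.7 rayl


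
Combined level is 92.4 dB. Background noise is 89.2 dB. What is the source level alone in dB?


Given values:
  L_total = 92.4 dB, L_bg = 89.2 dB
Formula: L_source = 10 * log10(10^(L_total/10) - 10^(L_bg/10))
Convert to linear:
  10^(92.4/10) = 1737800828.7494
  10^(89.2/10) = 831763771.1027
Difference: 1737800828.7494 - 831763771.1027 = 906037057.6467
L_source = 10 * log10(906037057.6467) = 89.57

89.57 dB


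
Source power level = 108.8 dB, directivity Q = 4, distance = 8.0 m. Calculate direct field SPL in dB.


Given values:
  Lw = 108.8 dB, Q = 4, r = 8.0 m
Formula: SPL = Lw + 10 * log10(Q / (4 * pi * r^2))
Compute 4 * pi * r^2 = 4 * pi * 8.0^2 = 804.2477
Compute Q / denom = 4 / 804.2477 = 0.00497359
Compute 10 * log10(0.00497359) = -23.0333
SPL = 108.8 + (-23.0333) = 85.77

85.77 dB


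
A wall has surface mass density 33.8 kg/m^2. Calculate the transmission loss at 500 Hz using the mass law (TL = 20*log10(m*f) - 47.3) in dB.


Given values:
  m = 33.8 kg/m^2, f = 500 Hz
Formula: TL = 20 * log10(m * f) - 47.3
Compute m * f = 33.8 * 500 = 16900.0
Compute log10(16900.0) = 4.227887
Compute 20 * 4.227887 = 84.5577
TL = 84.5577 - 47.3 = 37.26

37.26 dB


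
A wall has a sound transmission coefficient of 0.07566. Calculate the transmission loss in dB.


Given values:
  tau = 0.07566
Formula: TL = 10 * log10(1 / tau)
Compute 1 / tau = 1 / 0.07566 = 13.217
Compute log10(13.217) = 1.121133
TL = 10 * 1.121133 = 11.21

11.21 dB


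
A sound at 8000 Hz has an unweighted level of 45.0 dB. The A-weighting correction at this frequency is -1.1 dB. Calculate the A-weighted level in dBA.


Given values:
  SPL = 45.0 dB
  A-weighting at 8000 Hz = -1.1 dB
Formula: L_A = SPL + A_weight
L_A = 45.0 + (-1.1)
L_A = 43.9

43.9 dBA


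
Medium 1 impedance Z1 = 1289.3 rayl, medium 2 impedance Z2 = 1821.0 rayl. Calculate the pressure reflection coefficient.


Given values:
  Z1 = 1289.3 rayl, Z2 = 1821.0 rayl
Formula: R = (Z2 - Z1) / (Z2 + Z1)
Numerator: Z2 - Z1 = 1821.0 - 1289.3 = 531.7
Denominator: Z2 + Z1 = 1821.0 + 1289.3 = 3110.3
R = 531.7 / 3110.3 = 0.1709

0.1709


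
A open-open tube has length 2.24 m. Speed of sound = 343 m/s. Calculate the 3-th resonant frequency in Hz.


Given values:
  Tube type: open-open, L = 2.24 m, c = 343 m/s, n = 3
Formula: f_n = n * c / (2 * L)
Compute 2 * L = 2 * 2.24 = 4.48
f = 3 * 343 / 4.48
f = 229.69

229.69 Hz


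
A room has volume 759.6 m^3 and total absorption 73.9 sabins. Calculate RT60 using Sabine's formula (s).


Given values:
  V = 759.6 m^3
  A = 73.9 sabins
Formula: RT60 = 0.161 * V / A
Numerator: 0.161 * 759.6 = 122.2956
RT60 = 122.2956 / 73.9 = 1.655

1.655 s


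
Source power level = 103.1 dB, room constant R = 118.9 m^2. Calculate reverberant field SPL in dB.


Given values:
  Lw = 103.1 dB, R = 118.9 m^2
Formula: SPL = Lw + 10 * log10(4 / R)
Compute 4 / R = 4 / 118.9 = 0.033642
Compute 10 * log10(0.033642) = -14.7312
SPL = 103.1 + (-14.7312) = 88.37

88.37 dB


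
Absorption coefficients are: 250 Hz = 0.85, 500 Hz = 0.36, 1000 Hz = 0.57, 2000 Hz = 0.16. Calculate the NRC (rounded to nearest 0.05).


Given values:
  a_250 = 0.85, a_500 = 0.36
  a_1000 = 0.57, a_2000 = 0.16
Formula: NRC = (a250 + a500 + a1000 + a2000) / 4
Sum = 0.85 + 0.36 + 0.57 + 0.16 = 1.94
NRC = 1.94 / 4 = 0.485
Rounded to nearest 0.05: 0.5

0.5


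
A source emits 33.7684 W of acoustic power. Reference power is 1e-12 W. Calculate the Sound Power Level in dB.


Given values:
  W = 33.7684 W
  W_ref = 1e-12 W
Formula: SWL = 10 * log10(W / W_ref)
Compute ratio: W / W_ref = 33768400000000
Compute log10: log10(33768400000000) = 13.52851
Multiply: SWL = 10 * 13.52851 = 135.29

135.29 dB


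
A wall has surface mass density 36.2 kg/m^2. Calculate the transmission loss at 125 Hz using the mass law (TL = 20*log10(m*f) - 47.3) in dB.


Given values:
  m = 36.2 kg/m^2, f = 125 Hz
Formula: TL = 20 * log10(m * f) - 47.3
Compute m * f = 36.2 * 125 = 4525.0
Compute log10(4525.0) = 3.655619
Compute 20 * 3.655619 = 73.1124
TL = 73.1124 - 47.3 = 25.81

25.81 dB
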